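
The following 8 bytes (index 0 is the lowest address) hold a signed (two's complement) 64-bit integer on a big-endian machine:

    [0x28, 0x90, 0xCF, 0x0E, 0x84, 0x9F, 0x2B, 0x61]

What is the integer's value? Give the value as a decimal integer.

Big-endian stores the most-significant byte at the lowest address.
The bytes are already most-significant first: 0x2890CF0E849F2B61.
0x2890CF0E849F2B61 = 2923063819424967521.

2923063819424967521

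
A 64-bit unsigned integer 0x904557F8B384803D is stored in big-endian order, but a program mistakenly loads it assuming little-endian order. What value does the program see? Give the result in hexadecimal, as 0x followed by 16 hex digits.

Stored big-endian, the bytes at ascending addresses are 90 45 57 F8 B3 84 80 3D.
Read back as little-endian, the first byte is least significant, giving 0x3D8084B3F8574590.

0x3D8084B3F8574590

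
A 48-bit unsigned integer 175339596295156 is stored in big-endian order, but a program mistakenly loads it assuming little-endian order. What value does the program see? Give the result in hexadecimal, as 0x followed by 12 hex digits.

0xF42B5A6E789F

175339596295156 in 48-bit hexadecimal is 0x9F786E5A2BF4.
Stored big-endian, the bytes at ascending addresses are 9F 78 6E 5A 2B F4.
Read back as little-endian, the first byte is least significant, giving 0xF42B5A6E789F.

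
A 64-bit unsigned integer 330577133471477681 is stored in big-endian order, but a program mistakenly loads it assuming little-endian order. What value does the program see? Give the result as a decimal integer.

330577133471477681 in 64-bit hexadecimal is 0x04967226C36F2FB1.
Stored big-endian, the bytes at ascending addresses are 04 96 72 26 C3 6F 2F B1.
Read back as little-endian, the first byte is least significant, giving 0xB12F6FC326729604.
0xB12F6FC326729604 = 12767546352572995076.

12767546352572995076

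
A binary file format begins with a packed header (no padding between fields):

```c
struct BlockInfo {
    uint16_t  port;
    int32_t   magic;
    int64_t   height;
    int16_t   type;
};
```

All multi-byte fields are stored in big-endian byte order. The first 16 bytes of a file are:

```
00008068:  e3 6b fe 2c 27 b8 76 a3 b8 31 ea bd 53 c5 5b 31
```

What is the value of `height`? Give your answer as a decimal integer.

8548879042210517957

`height` follows `port` (2 B), `magic` (4 B), so it starts at offset 2 + 4 = 6 and occupies 8 bytes.
Bytes at offsets 6..13: 76 A3 B8 31 EA BD 53 C5.
Big-endian stores the most-significant byte at the lowest address.
The bytes are already most-significant first: 0x76A3B831EABD53C5.
0x76A3B831EABD53C5 = 8548879042210517957.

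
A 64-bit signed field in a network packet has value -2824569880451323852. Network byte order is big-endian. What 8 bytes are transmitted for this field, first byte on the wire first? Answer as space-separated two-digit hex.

Two's complement of -2824569880451323852 in 64 bits: 2824569880451323852 = 0x2732E3574F9197CC; invert → 0xD8CD1CA8B06E6833; add 1 → 0xD8CD1CA8B06E6834.
Split into bytes (most-significant first): D8 CD 1C A8 B0 6E 68 34.
In big-endian order the high byte comes first in memory.
So the memory order matches the most-significant-first order: D8 CD 1C A8 B0 6E 68 34.

D8 CD 1C A8 B0 6E 68 34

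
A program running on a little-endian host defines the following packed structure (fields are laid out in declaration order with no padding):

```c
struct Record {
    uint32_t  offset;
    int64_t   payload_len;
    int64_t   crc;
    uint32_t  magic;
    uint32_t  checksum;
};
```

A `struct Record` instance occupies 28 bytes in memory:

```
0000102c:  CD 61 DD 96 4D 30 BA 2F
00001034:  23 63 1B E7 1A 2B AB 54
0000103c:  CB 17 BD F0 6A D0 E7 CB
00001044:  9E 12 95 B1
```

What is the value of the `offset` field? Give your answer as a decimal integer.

2531090893

`offset` is the first field, at byte offset 0, occupying 4 bytes.
Bytes at offsets 0..3: CD 61 DD 96.
Little-endian stores the least-significant byte at the lowest address.
Reassemble most-significant byte first: 96 DD 61 CD → 0x96DD61CD.
0x96DD61CD = 2531090893.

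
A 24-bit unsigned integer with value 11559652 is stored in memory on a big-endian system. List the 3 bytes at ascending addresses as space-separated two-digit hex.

11559652 in hexadecimal, padded to 24 bits, is 0xB062E4.
Split into bytes (most-significant first): B0 62 E4.
In big-endian order the high byte comes first in memory.
So the memory order matches the most-significant-first order: B0 62 E4.

B0 62 E4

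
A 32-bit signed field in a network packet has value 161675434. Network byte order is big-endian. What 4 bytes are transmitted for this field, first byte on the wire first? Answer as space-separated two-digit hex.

161675434 in hexadecimal, padded to 32 bits, is 0x09A2F8AA.
Split into bytes (most-significant first): 09 A2 F8 AA.
In big-endian order the high byte comes first in memory.
So the memory order matches the most-significant-first order: 09 A2 F8 AA.

09 A2 F8 AA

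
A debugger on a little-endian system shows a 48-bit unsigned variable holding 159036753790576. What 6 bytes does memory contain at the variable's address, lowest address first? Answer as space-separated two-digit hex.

159036753790576 in hexadecimal, padded to 48 bits, is 0x90A4A1374670.
Split into bytes (most-significant first): 90 A4 A1 37 46 70.
Little-endian stores the least-significant byte at the lowest address.
So at ascending addresses the bytes are 70 46 37 A1 A4 90.

70 46 37 A1 A4 90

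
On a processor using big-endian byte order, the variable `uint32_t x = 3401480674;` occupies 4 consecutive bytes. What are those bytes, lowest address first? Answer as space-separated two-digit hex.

3401480674 in hexadecimal, padded to 32 bits, is 0xCABE79E2.
Split into bytes (most-significant first): CA BE 79 E2.
Big-endian stores the most-significant byte at the lowest address.
So the memory order matches the most-significant-first order: CA BE 79 E2.

CA BE 79 E2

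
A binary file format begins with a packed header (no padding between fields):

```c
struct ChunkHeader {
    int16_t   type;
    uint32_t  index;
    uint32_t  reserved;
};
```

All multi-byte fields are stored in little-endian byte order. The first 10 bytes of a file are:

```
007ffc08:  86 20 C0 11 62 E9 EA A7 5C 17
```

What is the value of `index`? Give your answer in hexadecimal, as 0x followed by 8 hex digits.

0xE96211C0

`index` follows `type` (2 bytes), so it starts at byte offset 2 and occupies 4 bytes.
Bytes at offsets 2..5: C0 11 62 E9.
Little-endian stores the least-significant byte at the lowest address.
Reassemble most-significant byte first: E9 62 11 C0 → 0xE96211C0.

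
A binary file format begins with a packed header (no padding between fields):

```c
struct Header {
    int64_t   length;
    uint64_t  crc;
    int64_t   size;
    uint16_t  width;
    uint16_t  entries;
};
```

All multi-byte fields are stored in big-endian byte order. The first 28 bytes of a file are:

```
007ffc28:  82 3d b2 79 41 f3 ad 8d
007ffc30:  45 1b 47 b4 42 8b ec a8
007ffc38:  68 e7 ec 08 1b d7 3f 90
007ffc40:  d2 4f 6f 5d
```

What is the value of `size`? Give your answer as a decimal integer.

7559270019135651728

`size` follows `length` (8 B), `crc` (8 B), so it starts at offset 8 + 8 = 16 and occupies 8 bytes.
Bytes at offsets 16..23: 68 E7 EC 08 1B D7 3F 90.
In big-endian order the high byte comes first in memory.
The bytes are already most-significant first: 0x68E7EC081BD73F90.
0x68E7EC081BD73F90 = 7559270019135651728.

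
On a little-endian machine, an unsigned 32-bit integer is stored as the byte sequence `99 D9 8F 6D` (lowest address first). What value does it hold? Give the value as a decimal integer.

Little-endian: lowest address holds the least-significant byte.
Reassemble most-significant byte first: 6D 8F D9 99 → 0x6D8FD999.
0x6D8FD999 = 1838143897.

1838143897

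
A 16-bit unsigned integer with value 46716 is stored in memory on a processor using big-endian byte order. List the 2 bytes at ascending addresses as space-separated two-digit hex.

B6 7C

46716 in hexadecimal, padded to 16 bits, is 0xB67C.
Split into bytes (most-significant first): B6 7C.
In big-endian order the high byte comes first in memory.
So the memory order matches the most-significant-first order: B6 7C.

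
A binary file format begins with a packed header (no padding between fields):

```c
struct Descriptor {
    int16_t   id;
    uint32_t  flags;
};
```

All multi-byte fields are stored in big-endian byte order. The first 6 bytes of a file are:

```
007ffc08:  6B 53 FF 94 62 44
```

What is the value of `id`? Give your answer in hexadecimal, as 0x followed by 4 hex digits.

`id` is the first field, at byte offset 0, occupying 2 bytes.
Bytes at offsets 0..1: 6B 53.
Big-endian stores the most-significant byte at the lowest address.
The bytes are already most-significant first: 0x6B53.

0x6B53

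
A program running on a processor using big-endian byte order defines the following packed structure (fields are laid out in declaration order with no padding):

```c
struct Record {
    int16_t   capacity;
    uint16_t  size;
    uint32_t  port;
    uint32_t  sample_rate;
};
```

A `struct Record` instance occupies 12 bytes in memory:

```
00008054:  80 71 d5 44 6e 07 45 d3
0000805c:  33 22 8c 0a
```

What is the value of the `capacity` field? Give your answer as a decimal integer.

`capacity` is the first field, at byte offset 0, occupying 2 bytes.
Bytes at offsets 0..1: 80 71.
Big-endian stores the most-significant byte at the lowest address.
The bytes are already most-significant first: 0x8071.
Top bit is set, so as a signed 16-bit value this is 0x8071 − 2^16 = -32655.

-32655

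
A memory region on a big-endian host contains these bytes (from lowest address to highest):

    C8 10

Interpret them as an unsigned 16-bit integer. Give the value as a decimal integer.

Big-endian stores the most-significant byte at the lowest address.
The bytes are already most-significant first: 0xC810.
0xC810 = 51216.

51216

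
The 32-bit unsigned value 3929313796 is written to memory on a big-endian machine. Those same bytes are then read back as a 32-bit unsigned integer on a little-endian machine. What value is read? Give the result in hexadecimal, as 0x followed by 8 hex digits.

0x049234EA

3929313796 in 32-bit hexadecimal is 0xEA349204.
Stored big-endian, the bytes at ascending addresses are EA 34 92 04.
Read back as little-endian, the first byte is least significant, giving 0x049234EA.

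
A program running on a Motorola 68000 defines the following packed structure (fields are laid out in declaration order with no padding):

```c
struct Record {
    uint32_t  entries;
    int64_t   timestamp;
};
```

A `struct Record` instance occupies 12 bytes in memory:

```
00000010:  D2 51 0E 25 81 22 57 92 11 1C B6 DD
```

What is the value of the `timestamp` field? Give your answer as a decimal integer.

-9141648008744749347

`timestamp` follows `entries` (4 bytes), so it starts at byte offset 4 and occupies 8 bytes.
Bytes at offsets 4..11: 81 22 57 92 11 1C B6 DD.
In big-endian order the high byte comes first in memory.
The bytes are already most-significant first: 0x81225792111CB6DD.
Top bit is set, so as a signed 64-bit value this is 0x81225792111CB6DD − 2^64 = -9141648008744749347.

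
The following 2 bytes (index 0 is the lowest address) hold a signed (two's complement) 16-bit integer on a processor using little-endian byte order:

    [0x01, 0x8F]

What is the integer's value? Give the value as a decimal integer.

-28927

Little-endian stores the least-significant byte at the lowest address.
Reassemble most-significant byte first: 8F 01 → 0x8F01.
Top bit is set, so as a signed 16-bit value this is 0x8F01 − 2^16 = -28927.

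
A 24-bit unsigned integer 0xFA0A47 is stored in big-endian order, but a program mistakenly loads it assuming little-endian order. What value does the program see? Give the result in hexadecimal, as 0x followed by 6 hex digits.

Stored big-endian, the bytes at ascending addresses are FA 0A 47.
Read back as little-endian, the first byte is least significant, giving 0x470AFA.

0x470AFA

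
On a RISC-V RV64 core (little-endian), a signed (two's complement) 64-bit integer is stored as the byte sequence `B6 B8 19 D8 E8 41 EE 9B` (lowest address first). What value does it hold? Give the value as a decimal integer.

Little-endian stores the least-significant byte at the lowest address.
Reassemble most-significant byte first: 9B EE 41 E8 D8 19 B8 B6 → 0x9BEE41E8D819B8B6.
Top bit is set, so as a signed 64-bit value this is 0x9BEE41E8D819B8B6 − 2^64 = -7210753485059802954.

-7210753485059802954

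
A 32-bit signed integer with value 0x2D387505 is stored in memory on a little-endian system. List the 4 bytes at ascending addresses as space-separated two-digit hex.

Split into bytes (most-significant first): 2D 38 75 05.
Little-endian stores the least-significant byte at the lowest address.
So at ascending addresses the bytes are 05 75 38 2D.

05 75 38 2D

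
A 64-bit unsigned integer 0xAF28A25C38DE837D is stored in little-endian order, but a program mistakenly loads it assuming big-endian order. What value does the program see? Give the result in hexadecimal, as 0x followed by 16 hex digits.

0x7D83DE385CA228AF

Stored little-endian, the bytes at ascending addresses are 7D 83 DE 38 5C A2 28 AF.
Read back as big-endian, the last byte is least significant, giving 0x7D83DE385CA228AF.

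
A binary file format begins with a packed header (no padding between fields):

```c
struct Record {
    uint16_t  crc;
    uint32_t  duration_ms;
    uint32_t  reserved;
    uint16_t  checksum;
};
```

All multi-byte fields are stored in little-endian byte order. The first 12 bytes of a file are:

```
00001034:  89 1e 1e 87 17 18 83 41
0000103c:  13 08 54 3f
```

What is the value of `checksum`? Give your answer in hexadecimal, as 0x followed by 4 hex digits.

0x3F54

`checksum` follows `crc` (2 B), `duration_ms` (4 B), `reserved` (4 B), so it starts at offset 2 + 4 + 4 = 10 and occupies 2 bytes.
Bytes at offsets 10..11: 54 3F.
Little-endian stores the least-significant byte at the lowest address.
Reassemble most-significant byte first: 3F 54 → 0x3F54.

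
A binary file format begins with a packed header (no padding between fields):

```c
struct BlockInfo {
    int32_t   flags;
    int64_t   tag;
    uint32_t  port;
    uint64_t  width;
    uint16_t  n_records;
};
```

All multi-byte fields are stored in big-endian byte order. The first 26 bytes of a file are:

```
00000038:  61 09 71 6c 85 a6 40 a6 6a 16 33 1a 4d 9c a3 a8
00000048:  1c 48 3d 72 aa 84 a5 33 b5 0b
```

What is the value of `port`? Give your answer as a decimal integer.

`port` follows `flags` (4 B), `tag` (8 B), so it starts at offset 4 + 8 = 12 and occupies 4 bytes.
Bytes at offsets 12..15: 4D 9C A3 A8.
Big-endian: lowest address holds the most-significant byte.
The bytes are already most-significant first: 0x4D9CA3A8.
0x4D9CA3A8 = 1302111144.

1302111144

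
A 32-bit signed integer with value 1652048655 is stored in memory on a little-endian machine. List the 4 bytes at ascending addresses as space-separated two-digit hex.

0F 43 78 62

1652048655 in hexadecimal, padded to 32 bits, is 0x6278430F.
Split into bytes (most-significant first): 62 78 43 0F.
In little-endian order the low byte comes first in memory.
So at ascending addresses the bytes are 0F 43 78 62.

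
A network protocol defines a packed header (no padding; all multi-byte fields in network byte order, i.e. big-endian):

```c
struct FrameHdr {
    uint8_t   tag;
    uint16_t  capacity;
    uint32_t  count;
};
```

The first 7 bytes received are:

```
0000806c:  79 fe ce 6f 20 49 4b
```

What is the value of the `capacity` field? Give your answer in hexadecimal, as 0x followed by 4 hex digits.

`capacity` follows `tag` (1 byte), so it starts at byte offset 1 and occupies 2 bytes.
Bytes at offsets 1..2: FE CE.
Big-endian: lowest address holds the most-significant byte.
The bytes are already most-significant first: 0xFECE.

0xFECE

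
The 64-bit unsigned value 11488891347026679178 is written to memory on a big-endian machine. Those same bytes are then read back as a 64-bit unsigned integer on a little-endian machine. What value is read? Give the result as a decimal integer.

11488891347026679178 in 64-bit hexadecimal is 0x9F70BDCF3295958A.
Stored big-endian, the bytes at ascending addresses are 9F 70 BD CF 32 95 95 8A.
Read back as little-endian, the first byte is least significant, giving 0x8A959532CFBD709F.
0x8A959532CFBD709F = 9986051794230145183.

9986051794230145183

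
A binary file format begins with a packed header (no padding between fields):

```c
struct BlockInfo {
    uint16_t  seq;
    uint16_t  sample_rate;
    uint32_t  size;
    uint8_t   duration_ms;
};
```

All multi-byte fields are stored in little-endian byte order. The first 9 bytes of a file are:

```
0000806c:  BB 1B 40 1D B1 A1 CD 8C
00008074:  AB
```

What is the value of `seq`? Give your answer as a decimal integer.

7099

`seq` is the first field, at byte offset 0, occupying 2 bytes.
Bytes at offsets 0..1: BB 1B.
Little-endian stores the least-significant byte at the lowest address.
Reassemble most-significant byte first: 1B BB → 0x1BBB.
0x1BBB = 7099.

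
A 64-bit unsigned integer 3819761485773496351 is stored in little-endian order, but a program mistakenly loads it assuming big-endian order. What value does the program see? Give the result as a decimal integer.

2260876655121924661

3819761485773496351 in 64-bit hexadecimal is 0x350284D5563F601F.
Stored little-endian, the bytes at ascending addresses are 1F 60 3F 56 D5 84 02 35.
Read back as big-endian, the last byte is least significant, giving 0x1F603F56D5840235.
0x1F603F56D5840235 = 2260876655121924661.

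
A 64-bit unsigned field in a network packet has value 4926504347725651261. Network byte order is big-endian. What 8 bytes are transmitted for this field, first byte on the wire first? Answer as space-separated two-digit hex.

44 5E 75 9A 3E 9A DD 3D

4926504347725651261 in hexadecimal, padded to 64 bits, is 0x445E759A3E9ADD3D.
Split into bytes (most-significant first): 44 5E 75 9A 3E 9A DD 3D.
Big-endian stores the most-significant byte at the lowest address.
So the memory order matches the most-significant-first order: 44 5E 75 9A 3E 9A DD 3D.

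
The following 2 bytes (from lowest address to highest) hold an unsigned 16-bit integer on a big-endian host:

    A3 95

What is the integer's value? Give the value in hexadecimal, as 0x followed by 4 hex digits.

Big-endian: lowest address holds the most-significant byte.
The bytes are already most-significant first: 0xA395.

0xA395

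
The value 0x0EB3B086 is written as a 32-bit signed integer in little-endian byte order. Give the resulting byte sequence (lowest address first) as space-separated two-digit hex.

86 B0 B3 0E

Split into bytes (most-significant first): 0E B3 B0 86.
Little-endian stores the least-significant byte at the lowest address.
So at ascending addresses the bytes are 86 B0 B3 0E.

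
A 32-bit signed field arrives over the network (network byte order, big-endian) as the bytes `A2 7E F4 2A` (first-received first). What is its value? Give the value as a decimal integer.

-1568738262

In big-endian order the high byte comes first in memory.
The bytes are already most-significant first: 0xA27EF42A.
Top bit is set, so as a signed 32-bit value this is 0xA27EF42A − 2^32 = -1568738262.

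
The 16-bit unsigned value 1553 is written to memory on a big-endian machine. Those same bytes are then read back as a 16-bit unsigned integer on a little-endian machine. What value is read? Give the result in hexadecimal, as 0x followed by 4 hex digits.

0x1106

1553 in 16-bit hexadecimal is 0x0611.
Stored big-endian, the bytes at ascending addresses are 06 11.
Read back as little-endian, the first byte is least significant, giving 0x1106.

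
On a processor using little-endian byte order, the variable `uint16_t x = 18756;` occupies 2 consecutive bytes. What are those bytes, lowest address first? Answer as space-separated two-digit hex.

44 49

18756 in hexadecimal, padded to 16 bits, is 0x4944.
Split into bytes (most-significant first): 49 44.
Little-endian: lowest address holds the least-significant byte.
So at ascending addresses the bytes are 44 49.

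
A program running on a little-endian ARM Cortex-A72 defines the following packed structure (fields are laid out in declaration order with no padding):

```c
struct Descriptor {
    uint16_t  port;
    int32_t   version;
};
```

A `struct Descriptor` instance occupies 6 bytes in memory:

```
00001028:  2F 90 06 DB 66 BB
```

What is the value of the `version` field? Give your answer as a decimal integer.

`version` follows `port` (2 bytes), so it starts at byte offset 2 and occupies 4 bytes.
Bytes at offsets 2..5: 06 DB 66 BB.
Little-endian stores the least-significant byte at the lowest address.
Reassemble most-significant byte first: BB 66 DB 06 → 0xBB66DB06.
Top bit is set, so as a signed 32-bit value this is 0xBB66DB06 − 2^32 = -1150887162.

-1150887162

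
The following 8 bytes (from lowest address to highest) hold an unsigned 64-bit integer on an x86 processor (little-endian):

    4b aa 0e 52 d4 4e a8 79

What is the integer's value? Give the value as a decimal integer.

8766343348493396555

Little-endian stores the least-significant byte at the lowest address.
Reassemble most-significant byte first: 79 A8 4E D4 52 0E AA 4B → 0x79A84ED4520EAA4B.
0x79A84ED4520EAA4B = 8766343348493396555.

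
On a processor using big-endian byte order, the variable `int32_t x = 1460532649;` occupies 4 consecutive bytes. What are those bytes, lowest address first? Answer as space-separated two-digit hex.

57 0D F5 A9

1460532649 in hexadecimal, padded to 32 bits, is 0x570DF5A9.
Split into bytes (most-significant first): 57 0D F5 A9.
Big-endian: lowest address holds the most-significant byte.
So the memory order matches the most-significant-first order: 57 0D F5 A9.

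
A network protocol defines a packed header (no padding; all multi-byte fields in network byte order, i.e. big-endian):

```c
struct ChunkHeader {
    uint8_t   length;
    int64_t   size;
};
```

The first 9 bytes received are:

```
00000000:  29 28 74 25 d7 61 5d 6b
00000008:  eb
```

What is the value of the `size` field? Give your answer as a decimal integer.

`size` follows `length` (1 byte), so it starts at byte offset 1 and occupies 8 bytes.
Bytes at offsets 1..8: 28 74 25 D7 61 5D 6B EB.
Big-endian: lowest address holds the most-significant byte.
The bytes are already most-significant first: 0x287425D7615D6BEB.
0x287425D7615D6BEB = 2914996465797262315.

2914996465797262315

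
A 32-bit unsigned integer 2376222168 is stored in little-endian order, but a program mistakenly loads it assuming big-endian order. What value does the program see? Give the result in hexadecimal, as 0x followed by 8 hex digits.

2376222168 in 32-bit hexadecimal is 0x8DA245D8.
Stored little-endian, the bytes at ascending addresses are D8 45 A2 8D.
Read back as big-endian, the last byte is least significant, giving 0xD845A28D.

0xD845A28D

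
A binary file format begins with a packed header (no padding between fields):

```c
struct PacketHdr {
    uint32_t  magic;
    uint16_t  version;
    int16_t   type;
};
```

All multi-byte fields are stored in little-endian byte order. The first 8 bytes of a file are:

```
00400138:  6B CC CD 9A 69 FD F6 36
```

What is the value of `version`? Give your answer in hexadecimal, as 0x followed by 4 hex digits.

`version` follows `magic` (4 bytes), so it starts at byte offset 4 and occupies 2 bytes.
Bytes at offsets 4..5: 69 FD.
In little-endian order the low byte comes first in memory.
Reassemble most-significant byte first: FD 69 → 0xFD69.

0xFD69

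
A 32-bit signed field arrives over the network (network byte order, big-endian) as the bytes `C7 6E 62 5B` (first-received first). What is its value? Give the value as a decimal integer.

-949067173

Big-endian stores the most-significant byte at the lowest address.
The bytes are already most-significant first: 0xC76E625B.
Top bit is set, so as a signed 32-bit value this is 0xC76E625B − 2^32 = -949067173.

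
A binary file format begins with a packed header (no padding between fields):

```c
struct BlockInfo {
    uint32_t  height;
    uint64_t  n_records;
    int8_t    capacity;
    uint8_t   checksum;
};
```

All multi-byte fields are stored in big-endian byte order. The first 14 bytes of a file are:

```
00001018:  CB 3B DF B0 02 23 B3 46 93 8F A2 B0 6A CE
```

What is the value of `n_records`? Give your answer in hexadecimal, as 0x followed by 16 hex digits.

`n_records` follows `height` (4 bytes), so it starts at byte offset 4 and occupies 8 bytes.
Bytes at offsets 4..11: 02 23 B3 46 93 8F A2 B0.
In big-endian order the high byte comes first in memory.
The bytes are already most-significant first: 0x0223B346938FA2B0.

0x0223B346938FA2B0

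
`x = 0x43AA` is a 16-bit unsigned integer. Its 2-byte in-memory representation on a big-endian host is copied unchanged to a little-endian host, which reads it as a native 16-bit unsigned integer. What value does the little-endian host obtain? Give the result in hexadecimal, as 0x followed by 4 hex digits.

0xAA43

Stored big-endian, the bytes at ascending addresses are 43 AA.
Read back as little-endian, the first byte is least significant, giving 0xAA43.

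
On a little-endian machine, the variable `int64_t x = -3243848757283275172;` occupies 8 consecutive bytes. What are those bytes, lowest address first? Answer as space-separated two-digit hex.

5C BE 09 ED BD 88 FB D2

Two's complement of -3243848757283275172 in 64 bits: 3243848757283275172 = 0x2D04774212F641A4; invert → 0xD2FB88BDED09BE5B; add 1 → 0xD2FB88BDED09BE5C.
Split into bytes (most-significant first): D2 FB 88 BD ED 09 BE 5C.
In little-endian order the low byte comes first in memory.
So at ascending addresses the bytes are 5C BE 09 ED BD 88 FB D2.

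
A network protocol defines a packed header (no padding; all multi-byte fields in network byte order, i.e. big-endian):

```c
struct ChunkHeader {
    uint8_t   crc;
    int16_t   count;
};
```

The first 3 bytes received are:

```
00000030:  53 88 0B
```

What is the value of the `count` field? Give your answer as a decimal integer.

`count` follows `crc` (1 byte), so it starts at byte offset 1 and occupies 2 bytes.
Bytes at offsets 1..2: 88 0B.
Big-endian: lowest address holds the most-significant byte.
The bytes are already most-significant first: 0x880B.
Top bit is set, so as a signed 16-bit value this is 0x880B − 2^16 = -30709.

-30709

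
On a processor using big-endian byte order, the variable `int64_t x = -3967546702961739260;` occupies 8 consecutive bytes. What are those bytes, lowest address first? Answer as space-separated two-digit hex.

Two's complement of -3967546702961739260 in 64 bits: 3967546702961739260 = 0x370F8EB493CE85FC; invert → 0xC8F0714B6C317A03; add 1 → 0xC8F0714B6C317A04.
Split into bytes (most-significant first): C8 F0 71 4B 6C 31 7A 04.
In big-endian order the high byte comes first in memory.
So the memory order matches the most-significant-first order: C8 F0 71 4B 6C 31 7A 04.

C8 F0 71 4B 6C 31 7A 04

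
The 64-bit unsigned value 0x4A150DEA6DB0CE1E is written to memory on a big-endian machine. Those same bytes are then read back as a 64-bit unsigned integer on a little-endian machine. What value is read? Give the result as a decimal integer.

2219905652464883018

Stored big-endian, the bytes at ascending addresses are 4A 15 0D EA 6D B0 CE 1E.
Read back as little-endian, the first byte is least significant, giving 0x1ECEB06DEA0D154A.
0x1ECEB06DEA0D154A = 2219905652464883018.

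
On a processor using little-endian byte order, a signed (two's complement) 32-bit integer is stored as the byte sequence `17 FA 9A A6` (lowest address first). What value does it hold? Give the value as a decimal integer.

-1499792873

Little-endian stores the least-significant byte at the lowest address.
Reassemble most-significant byte first: A6 9A FA 17 → 0xA69AFA17.
Top bit is set, so as a signed 32-bit value this is 0xA69AFA17 − 2^32 = -1499792873.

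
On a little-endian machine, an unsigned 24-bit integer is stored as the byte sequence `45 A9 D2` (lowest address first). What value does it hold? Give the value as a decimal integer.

In little-endian order the low byte comes first in memory.
Reassemble most-significant byte first: D2 A9 45 → 0xD2A945.
0xD2A945 = 13805893.

13805893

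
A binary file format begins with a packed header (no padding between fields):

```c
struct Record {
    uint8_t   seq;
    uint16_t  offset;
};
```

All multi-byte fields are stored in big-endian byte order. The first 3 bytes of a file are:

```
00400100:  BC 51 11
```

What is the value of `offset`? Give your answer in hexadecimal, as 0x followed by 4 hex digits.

`offset` follows `seq` (1 byte), so it starts at byte offset 1 and occupies 2 bytes.
Bytes at offsets 1..2: 51 11.
Big-endian: lowest address holds the most-significant byte.
The bytes are already most-significant first: 0x5111.

0x5111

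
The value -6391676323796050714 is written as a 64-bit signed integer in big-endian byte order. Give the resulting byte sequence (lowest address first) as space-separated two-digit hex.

Two's complement of -6391676323796050714 in 64 bits: 6391676323796050714 = 0x58B3CBC07F23631A; invert → 0xA74C343F80DC9CE5; add 1 → 0xA74C343F80DC9CE6.
Split into bytes (most-significant first): A7 4C 34 3F 80 DC 9C E6.
Big-endian: lowest address holds the most-significant byte.
So the memory order matches the most-significant-first order: A7 4C 34 3F 80 DC 9C E6.

A7 4C 34 3F 80 DC 9C E6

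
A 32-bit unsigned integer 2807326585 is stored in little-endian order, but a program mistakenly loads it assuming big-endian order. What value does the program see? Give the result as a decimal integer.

2036815015

2807326585 in 32-bit hexadecimal is 0xA7546779.
Stored little-endian, the bytes at ascending addresses are 79 67 54 A7.
Read back as big-endian, the last byte is least significant, giving 0x796754A7.
0x796754A7 = 2036815015.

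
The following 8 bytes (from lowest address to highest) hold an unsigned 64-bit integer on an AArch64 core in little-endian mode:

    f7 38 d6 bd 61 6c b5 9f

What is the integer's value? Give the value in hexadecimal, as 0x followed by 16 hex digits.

0x9FB56C61BDD638F7

Little-endian stores the least-significant byte at the lowest address.
Reassemble most-significant byte first: 9F B5 6C 61 BD D6 38 F7 → 0x9FB56C61BDD638F7.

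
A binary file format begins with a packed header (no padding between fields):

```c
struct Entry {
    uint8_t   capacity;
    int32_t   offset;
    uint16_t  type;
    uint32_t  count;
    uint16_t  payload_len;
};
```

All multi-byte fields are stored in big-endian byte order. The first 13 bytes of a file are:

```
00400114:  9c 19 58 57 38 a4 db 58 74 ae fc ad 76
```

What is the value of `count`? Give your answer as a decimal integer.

`count` follows `capacity` (1 B), `offset` (4 B), `type` (2 B), so it starts at offset 1 + 4 + 2 = 7 and occupies 4 bytes.
Bytes at offsets 7..10: 58 74 AE FC.
Big-endian: lowest address holds the most-significant byte.
The bytes are already most-significant first: 0x5874AEFC.
0x5874AEFC = 1484041980.

1484041980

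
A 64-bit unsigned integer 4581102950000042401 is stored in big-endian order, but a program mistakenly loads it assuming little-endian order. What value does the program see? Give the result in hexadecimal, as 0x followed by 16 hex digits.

4581102950000042401 in 64-bit hexadecimal is 0x3F9358DC7E3F21A1.
Stored big-endian, the bytes at ascending addresses are 3F 93 58 DC 7E 3F 21 A1.
Read back as little-endian, the first byte is least significant, giving 0xA1213F7EDC58933F.

0xA1213F7EDC58933F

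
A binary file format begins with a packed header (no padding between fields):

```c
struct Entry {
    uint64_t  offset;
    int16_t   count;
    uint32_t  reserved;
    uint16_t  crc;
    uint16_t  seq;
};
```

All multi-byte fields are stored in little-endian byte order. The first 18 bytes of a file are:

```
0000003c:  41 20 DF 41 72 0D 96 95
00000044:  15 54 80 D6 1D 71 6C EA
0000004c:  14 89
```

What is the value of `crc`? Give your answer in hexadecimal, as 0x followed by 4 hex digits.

`crc` follows `offset` (8 B), `count` (2 B), `reserved` (4 B), so it starts at offset 8 + 2 + 4 = 14 and occupies 2 bytes.
Bytes at offsets 14..15: 6C EA.
Little-endian: lowest address holds the least-significant byte.
Reassemble most-significant byte first: EA 6C → 0xEA6C.

0xEA6C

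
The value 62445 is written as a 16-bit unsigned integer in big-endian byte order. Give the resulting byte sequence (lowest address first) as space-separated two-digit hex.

F3 ED

62445 in hexadecimal, padded to 16 bits, is 0xF3ED.
Split into bytes (most-significant first): F3 ED.
Big-endian: lowest address holds the most-significant byte.
So the memory order matches the most-significant-first order: F3 ED.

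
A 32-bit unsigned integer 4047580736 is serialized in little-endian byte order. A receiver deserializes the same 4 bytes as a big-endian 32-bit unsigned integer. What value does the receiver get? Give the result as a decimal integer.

1076773361

4047580736 in 32-bit hexadecimal is 0xF1412E40.
Stored little-endian, the bytes at ascending addresses are 40 2E 41 F1.
Read back as big-endian, the last byte is least significant, giving 0x402E41F1.
0x402E41F1 = 1076773361.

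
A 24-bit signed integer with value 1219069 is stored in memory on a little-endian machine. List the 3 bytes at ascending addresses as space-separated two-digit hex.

1219069 in hexadecimal, padded to 24 bits, is 0x1299FD.
Split into bytes (most-significant first): 12 99 FD.
Little-endian: lowest address holds the least-significant byte.
So at ascending addresses the bytes are FD 99 12.

FD 99 12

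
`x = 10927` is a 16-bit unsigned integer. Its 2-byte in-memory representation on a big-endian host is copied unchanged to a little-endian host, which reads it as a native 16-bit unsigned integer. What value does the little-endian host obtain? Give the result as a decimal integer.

44842

10927 in 16-bit hexadecimal is 0x2AAF.
Stored big-endian, the bytes at ascending addresses are 2A AF.
Read back as little-endian, the first byte is least significant, giving 0xAF2A.
0xAF2A = 44842.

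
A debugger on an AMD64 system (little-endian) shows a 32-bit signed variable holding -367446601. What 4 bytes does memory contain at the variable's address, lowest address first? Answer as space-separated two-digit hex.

Two's complement of -367446601 in 32 bits: 367446601 = 0x15E6CA49; invert → 0xEA1935B6; add 1 → 0xEA1935B7.
Split into bytes (most-significant first): EA 19 35 B7.
Little-endian stores the least-significant byte at the lowest address.
So at ascending addresses the bytes are B7 35 19 EA.

B7 35 19 EA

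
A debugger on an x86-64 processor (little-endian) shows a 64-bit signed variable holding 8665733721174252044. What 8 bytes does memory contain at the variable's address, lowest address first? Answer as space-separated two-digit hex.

8665733721174252044 in hexadecimal, padded to 64 bits, is 0x7842DEE808B71A0C.
Split into bytes (most-significant first): 78 42 DE E8 08 B7 1A 0C.
In little-endian order the low byte comes first in memory.
So at ascending addresses the bytes are 0C 1A B7 08 E8 DE 42 78.

0C 1A B7 08 E8 DE 42 78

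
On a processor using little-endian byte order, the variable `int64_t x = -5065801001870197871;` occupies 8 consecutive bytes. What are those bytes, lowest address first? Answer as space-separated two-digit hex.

Two's complement of -5065801001870197871 in 64 bits: 5065801001870197871 = 0x464D572BE34A846F; invert → 0xB9B2A8D41CB57B90; add 1 → 0xB9B2A8D41CB57B91.
Split into bytes (most-significant first): B9 B2 A8 D4 1C B5 7B 91.
Little-endian: lowest address holds the least-significant byte.
So at ascending addresses the bytes are 91 7B B5 1C D4 A8 B2 B9.

91 7B B5 1C D4 A8 B2 B9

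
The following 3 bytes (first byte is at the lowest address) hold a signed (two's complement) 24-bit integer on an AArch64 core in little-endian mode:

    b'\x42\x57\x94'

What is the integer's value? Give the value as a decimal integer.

Little-endian stores the least-significant byte at the lowest address.
Reassemble most-significant byte first: 94 57 42 → 0x945742.
Top bit is set, so as a signed 24-bit value this is 0x945742 − 2^24 = -7055550.

-7055550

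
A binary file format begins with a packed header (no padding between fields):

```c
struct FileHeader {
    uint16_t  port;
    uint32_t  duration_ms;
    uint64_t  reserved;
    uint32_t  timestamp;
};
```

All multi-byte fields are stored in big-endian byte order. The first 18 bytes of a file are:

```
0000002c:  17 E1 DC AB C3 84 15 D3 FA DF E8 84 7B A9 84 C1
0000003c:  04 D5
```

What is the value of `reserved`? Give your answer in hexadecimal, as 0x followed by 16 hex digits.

0x15D3FADFE8847BA9

`reserved` follows `port` (2 B), `duration_ms` (4 B), so it starts at offset 2 + 4 = 6 and occupies 8 bytes.
Bytes at offsets 6..13: 15 D3 FA DF E8 84 7B A9.
In big-endian order the high byte comes first in memory.
The bytes are already most-significant first: 0x15D3FADFE8847BA9.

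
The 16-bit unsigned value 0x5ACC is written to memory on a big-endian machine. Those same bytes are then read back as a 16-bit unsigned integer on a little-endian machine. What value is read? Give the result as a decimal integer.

Stored big-endian, the bytes at ascending addresses are 5A CC.
Read back as little-endian, the first byte is least significant, giving 0xCC5A.
0xCC5A = 52314.

52314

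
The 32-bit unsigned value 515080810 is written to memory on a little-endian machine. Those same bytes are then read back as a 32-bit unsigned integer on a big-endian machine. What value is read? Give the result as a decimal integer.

515080810 in 32-bit hexadecimal is 0x1EB3826A.
Stored little-endian, the bytes at ascending addresses are 6A 82 B3 1E.
Read back as big-endian, the last byte is least significant, giving 0x6A82B31E.
0x6A82B31E = 1786950430.

1786950430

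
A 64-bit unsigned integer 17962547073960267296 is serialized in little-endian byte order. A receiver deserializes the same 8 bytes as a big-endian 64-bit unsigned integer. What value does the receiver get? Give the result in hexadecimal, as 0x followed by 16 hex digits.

0x204EA2E464C947F9

17962547073960267296 in 64-bit hexadecimal is 0xF947C964E4A24E20.
Stored little-endian, the bytes at ascending addresses are 20 4E A2 E4 64 C9 47 F9.
Read back as big-endian, the last byte is least significant, giving 0x204EA2E464C947F9.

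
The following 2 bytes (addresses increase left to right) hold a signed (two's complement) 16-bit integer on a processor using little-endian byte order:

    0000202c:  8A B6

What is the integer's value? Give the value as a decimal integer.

Little-endian: lowest address holds the least-significant byte.
Reassemble most-significant byte first: B6 8A → 0xB68A.
Top bit is set, so as a signed 16-bit value this is 0xB68A − 2^16 = -18806.

-18806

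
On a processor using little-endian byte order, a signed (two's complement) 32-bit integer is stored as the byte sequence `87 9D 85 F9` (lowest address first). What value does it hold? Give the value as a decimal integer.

-108683897

In little-endian order the low byte comes first in memory.
Reassemble most-significant byte first: F9 85 9D 87 → 0xF9859D87.
Top bit is set, so as a signed 32-bit value this is 0xF9859D87 − 2^32 = -108683897.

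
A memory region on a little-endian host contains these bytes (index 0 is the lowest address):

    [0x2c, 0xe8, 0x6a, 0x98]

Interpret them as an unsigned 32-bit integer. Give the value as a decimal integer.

2557143084

Little-endian: lowest address holds the least-significant byte.
Reassemble most-significant byte first: 98 6A E8 2C → 0x986AE82C.
0x986AE82C = 2557143084.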